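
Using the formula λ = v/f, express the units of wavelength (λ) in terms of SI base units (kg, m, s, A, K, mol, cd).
Units of each symbol in λ = v/f:
  v (wave speed): m/s
  f (frequency): 1/s  → in the denominator, contributes s

Multiplying the contributions: [m/s] · [s]
Adding exponents of each base unit: m: 1
SI base units of wavelength: m

Answer: m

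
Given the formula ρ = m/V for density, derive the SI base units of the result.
Units of each symbol in ρ = m/V:
  m (mass): kg
  V (volume): m³  → in the denominator, contributes 1/m³

Multiplying the contributions: [kg] · [1/m³]
Adding exponents of each base unit: kg: 1, m: -3
SI base units of density: kg/m³

Answer: kg/m³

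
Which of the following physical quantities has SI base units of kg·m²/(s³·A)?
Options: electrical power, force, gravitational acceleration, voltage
Checking the SI base units of each option:
  electrical power (P = IV): kg·m²/s³  ✗
  force (F = ma): kg·m/s²  ✗
  gravitational acceleration (g = GM/r²): m/s²  ✗
  voltage (V = IR): kg·m²/(s³·A)  ✓ matches

Only voltage has units kg·m²/(s³·A).

Answer: voltage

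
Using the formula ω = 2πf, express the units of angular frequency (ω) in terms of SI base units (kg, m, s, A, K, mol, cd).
Units of each symbol in ω = 2πf:
  f (frequency): 1/s
  The factor 2π is dimensionless.

Multiplying the contributions: [1/s]
Adding exponents of each base unit: s: -1
SI base units of angular frequency: 1/s

Answer: 1/s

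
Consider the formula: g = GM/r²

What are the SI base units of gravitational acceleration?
Units of each symbol in g = GM/r²:
  G (gravitational constant): m³/(kg·s²)
  M (mass): kg
  r (distance): m  → to the power 2 in the denominator, contributes 1/m²

Multiplying the contributions: [m³/(kg·s²)] · [kg] · [1/m²]
Adding exponents of each base unit: m: 1, s: -2
SI base units of gravitational acceleration: m/s²

Answer: m/s²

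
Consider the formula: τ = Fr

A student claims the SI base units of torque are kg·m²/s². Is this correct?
Units of each symbol in τ = Fr:
  F (force): kg·m/s²
  r (lever arm): m

Multiplying the contributions: [kg·m/s²] · [m]
Adding exponents of each base unit: kg: 1, m: 2, s: -2
SI base units of torque: kg·m²/s²

The claimed units kg·m²/s² match the derived units, so the claim is correct.

Answer: Yes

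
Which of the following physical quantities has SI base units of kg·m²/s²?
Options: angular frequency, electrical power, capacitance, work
Checking the SI base units of each option:
  angular frequency (ω = 2πf): 1/s  ✗
  electrical power (P = IV): kg·m²/s³  ✗
  capacitance (C = Q/V): s⁴·A²/(kg·m²)  ✗
  work (W = Fd): kg·m²/s²  ✓ matches

Only work has units kg·m²/s².

Answer: work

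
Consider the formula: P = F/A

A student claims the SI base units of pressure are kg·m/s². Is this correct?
Units of each symbol in P = F/A:
  F (force): kg·m/s²
  A (area): m²  → in the denominator, contributes 1/m²

Multiplying the contributions: [kg·m/s²] · [1/m²]
Adding exponents of each base unit: kg: 1, m: -1, s: -2
SI base units of pressure: kg/(m·s²)

The claimed units kg·m/s² (exponents kg: 1, m: 1, s: -2) do not match the derived units kg/(m·s²) (exponents kg: 1, m: -1, s: -2), so the claim is incorrect.

Answer: No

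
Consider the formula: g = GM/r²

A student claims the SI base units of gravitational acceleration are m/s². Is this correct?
Units of each symbol in g = GM/r²:
  G (gravitational constant): m³/(kg·s²)
  M (mass): kg
  r (distance): m  → to the power 2 in the denominator, contributes 1/m²

Multiplying the contributions: [m³/(kg·s²)] · [kg] · [1/m²]
Adding exponents of each base unit: m: 1, s: -2
SI base units of gravitational acceleration: m/s²

The claimed units m/s² match the derived units, so the claim is correct.

Answer: Yes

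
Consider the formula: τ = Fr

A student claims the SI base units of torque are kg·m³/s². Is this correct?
Units of each symbol in τ = Fr:
  F (force): kg·m/s²
  r (lever arm): m

Multiplying the contributions: [kg·m/s²] · [m]
Adding exponents of each base unit: kg: 1, m: 2, s: -2
SI base units of torque: kg·m²/s²

The claimed units kg·m³/s² (exponents kg: 1, m: 3, s: -2) do not match the derived units kg·m²/s² (exponents kg: 1, m: 2, s: -2), so the claim is incorrect.

Answer: No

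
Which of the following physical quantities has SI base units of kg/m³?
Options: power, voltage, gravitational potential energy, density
Checking the SI base units of each option:
  power (P = W/t): kg·m²/s³  ✗
  voltage (V = IR): kg·m²/(s³·A)  ✗
  gravitational potential energy (U = -GMm/r): kg·m²/s²  ✗
  density (ρ = m/V): kg/m³  ✓ matches

Only density has units kg/m³.

Answer: density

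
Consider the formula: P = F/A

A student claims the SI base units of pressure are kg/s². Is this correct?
Units of each symbol in P = F/A:
  F (force): kg·m/s²
  A (area): m²  → in the denominator, contributes 1/m²

Multiplying the contributions: [kg·m/s²] · [1/m²]
Adding exponents of each base unit: kg: 1, m: -1, s: -2
SI base units of pressure: kg/(m·s²)

The claimed units kg/s² (exponents kg: 1, s: -2) do not match the derived units kg/(m·s²) (exponents kg: 1, m: -1, s: -2), so the claim is incorrect.

Answer: No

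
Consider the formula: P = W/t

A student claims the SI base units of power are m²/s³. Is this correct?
Units of each symbol in P = W/t:
  W (work): kg·m²/s²
  t (time): s  → in the denominator, contributes 1/s

Multiplying the contributions: [kg·m²/s²] · [1/s]
Adding exponents of each base unit: kg: 1, m: 2, s: -3
SI base units of power: kg·m²/s³

The claimed units m²/s³ (exponents m: 2, s: -3) do not match the derived units kg·m²/s³ (exponents kg: 1, m: 2, s: -3), so the claim is incorrect.

Answer: No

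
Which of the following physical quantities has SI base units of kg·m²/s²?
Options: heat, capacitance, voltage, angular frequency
Checking the SI base units of each option:
  heat (Q = mcΔT): kg·m²/s²  ✓ matches
  capacitance (C = Q/V): s⁴·A²/(kg·m²)  ✗
  voltage (V = IR): kg·m²/(s³·A)  ✗
  angular frequency (ω = 2πf): 1/s  ✗

Only heat has units kg·m²/s².

Answer: heat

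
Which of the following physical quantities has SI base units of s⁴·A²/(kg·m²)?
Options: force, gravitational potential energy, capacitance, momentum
Checking the SI base units of each option:
  force (F = ma): kg·m/s²  ✗
  gravitational potential energy (U = -GMm/r): kg·m²/s²  ✗
  capacitance (C = Q/V): s⁴·A²/(kg·m²)  ✓ matches
  momentum (p = mv): kg·m/s  ✗

Only capacitance has units s⁴·A²/(kg·m²).

Answer: capacitance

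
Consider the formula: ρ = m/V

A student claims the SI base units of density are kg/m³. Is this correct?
Units of each symbol in ρ = m/V:
  m (mass): kg
  V (volume): m³  → in the denominator, contributes 1/m³

Multiplying the contributions: [kg] · [1/m³]
Adding exponents of each base unit: kg: 1, m: -3
SI base units of density: kg/m³

The claimed units kg/m³ match the derived units, so the claim is correct.

Answer: Yes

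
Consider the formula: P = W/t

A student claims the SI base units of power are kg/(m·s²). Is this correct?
Units of each symbol in P = W/t:
  W (work): kg·m²/s²
  t (time): s  → in the denominator, contributes 1/s

Multiplying the contributions: [kg·m²/s²] · [1/s]
Adding exponents of each base unit: kg: 1, m: 2, s: -3
SI base units of power: kg·m²/s³

The claimed units kg/(m·s²) (exponents kg: 1, m: -1, s: -2) do not match the derived units kg·m²/s³ (exponents kg: 1, m: 2, s: -3), so the claim is incorrect.

Answer: No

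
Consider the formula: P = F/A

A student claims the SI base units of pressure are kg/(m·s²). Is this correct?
Units of each symbol in P = F/A:
  F (force): kg·m/s²
  A (area): m²  → in the denominator, contributes 1/m²

Multiplying the contributions: [kg·m/s²] · [1/m²]
Adding exponents of each base unit: kg: 1, m: -1, s: -2
SI base units of pressure: kg/(m·s²)

The claimed units kg/(m·s²) match the derived units, so the claim is correct.

Answer: Yes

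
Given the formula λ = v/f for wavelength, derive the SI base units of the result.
Units of each symbol in λ = v/f:
  v (wave speed): m/s
  f (frequency): 1/s  → in the denominator, contributes s

Multiplying the contributions: [m/s] · [s]
Adding exponents of each base unit: m: 1
SI base units of wavelength: m

Answer: m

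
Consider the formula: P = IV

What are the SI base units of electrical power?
Units of each symbol in P = IV:
  I (current): A
  V (voltage, in volts): kg·m²/(s³·A)

Multiplying the contributions: [A] · [kg·m²/(s³·A)]
Adding exponents of each base unit: kg: 1, m: 2, s: -3
SI base units of electrical power: kg·m²/s³

Answer: kg·m²/s³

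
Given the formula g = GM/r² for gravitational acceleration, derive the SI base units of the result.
Units of each symbol in g = GM/r²:
  G (gravitational constant): m³/(kg·s²)
  M (mass): kg
  r (distance): m  → to the power 2 in the denominator, contributes 1/m²

Multiplying the contributions: [m³/(kg·s²)] · [kg] · [1/m²]
Adding exponents of each base unit: m: 1, s: -2
SI base units of gravitational acceleration: m/s²

Answer: m/s²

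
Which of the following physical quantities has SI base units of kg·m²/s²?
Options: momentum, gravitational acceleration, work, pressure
Checking the SI base units of each option:
  momentum (p = mv): kg·m/s  ✗
  gravitational acceleration (g = GM/r²): m/s²  ✗
  work (W = Fd): kg·m²/s²  ✓ matches
  pressure (P = F/A): kg/(m·s²)  ✗

Only work has units kg·m²/s².

Answer: work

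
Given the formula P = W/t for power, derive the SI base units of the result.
Units of each symbol in P = W/t:
  W (work): kg·m²/s²
  t (time): s  → in the denominator, contributes 1/s

Multiplying the contributions: [kg·m²/s²] · [1/s]
Adding exponents of each base unit: kg: 1, m: 2, s: -3
SI base units of power: kg·m²/s³

Answer: kg·m²/s³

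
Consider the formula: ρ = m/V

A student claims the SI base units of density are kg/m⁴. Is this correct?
Units of each symbol in ρ = m/V:
  m (mass): kg
  V (volume): m³  → in the denominator, contributes 1/m³

Multiplying the contributions: [kg] · [1/m³]
Adding exponents of each base unit: kg: 1, m: -3
SI base units of density: kg/m³

The claimed units kg/m⁴ (exponents kg: 1, m: -4) do not match the derived units kg/m³ (exponents kg: 1, m: -3), so the claim is incorrect.

Answer: No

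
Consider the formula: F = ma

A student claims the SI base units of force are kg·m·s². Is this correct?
Units of each symbol in F = ma:
  m (mass): kg
  a (acceleration): m/s²

Multiplying the contributions: [kg] · [m/s²]
Adding exponents of each base unit: kg: 1, m: 1, s: -2
SI base units of force: kg·m/s²

The claimed units kg·m·s² (exponents kg: 1, m: 1, s: 2) do not match the derived units kg·m/s² (exponents kg: 1, m: 1, s: -2), so the claim is incorrect.

Answer: No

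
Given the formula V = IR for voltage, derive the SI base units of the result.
Units of each symbol in V = IR:
  I (current): A
  R (resistance, in ohms): kg·m²/(s³·A²)

Multiplying the contributions: [A] · [kg·m²/(s³·A²)]
Adding exponents of each base unit: kg: 1, m: 2, s: -3, A: -1
SI base units of voltage: kg·m²/(s³·A)

Answer: kg·m²/(s³·A)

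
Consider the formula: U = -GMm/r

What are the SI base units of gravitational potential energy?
Units of each symbol in U = -GMm/r:
  G (gravitational constant): m³/(kg·s²)
  M (mass): kg
  m (mass): kg
  r (distance): m  → in the denominator, contributes 1/m
  The minus sign does not affect the units.

Multiplying the contributions: [m³/(kg·s²)] · [kg] · [kg] · [1/m]
Adding exponents of each base unit: kg: 1, m: 2, s: -2
SI base units of gravitational potential energy: kg·m²/s²

Answer: kg·m²/s²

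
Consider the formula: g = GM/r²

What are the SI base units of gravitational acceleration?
Units of each symbol in g = GM/r²:
  G (gravitational constant): m³/(kg·s²)
  M (mass): kg
  r (distance): m  → to the power 2 in the denominator, contributes 1/m²

Multiplying the contributions: [m³/(kg·s²)] · [kg] · [1/m²]
Adding exponents of each base unit: m: 1, s: -2
SI base units of gravitational acceleration: m/s²

Answer: m/s²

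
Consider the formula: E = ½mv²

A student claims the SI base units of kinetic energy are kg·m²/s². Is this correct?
Units of each symbol in E = ½mv²:
  m (mass): kg
  v (speed): m/s  → to the power 2, contributes m²/s²
  The factor ½ is dimensionless.

Multiplying the contributions: [kg] · [m²/s²]
Adding exponents of each base unit: kg: 1, m: 2, s: -2
SI base units of kinetic energy: kg·m²/s²

The claimed units kg·m²/s² match the derived units, so the claim is correct.

Answer: Yes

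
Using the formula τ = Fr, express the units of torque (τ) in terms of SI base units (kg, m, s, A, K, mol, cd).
Units of each symbol in τ = Fr:
  F (force): kg·m/s²
  r (lever arm): m

Multiplying the contributions: [kg·m/s²] · [m]
Adding exponents of each base unit: kg: 1, m: 2, s: -2
SI base units of torque: kg·m²/s²

Answer: kg·m²/s²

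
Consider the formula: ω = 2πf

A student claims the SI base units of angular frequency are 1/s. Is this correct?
Units of each symbol in ω = 2πf:
  f (frequency): 1/s
  The factor 2π is dimensionless.

Multiplying the contributions: [1/s]
Adding exponents of each base unit: s: -1
SI base units of angular frequency: 1/s

The claimed units 1/s match the derived units, so the claim is correct.

Answer: Yes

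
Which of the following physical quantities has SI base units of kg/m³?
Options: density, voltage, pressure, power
Checking the SI base units of each option:
  density (ρ = m/V): kg/m³  ✓ matches
  voltage (V = IR): kg·m²/(s³·A)  ✗
  pressure (P = F/A): kg/(m·s²)  ✗
  power (P = W/t): kg·m²/s³  ✗

Only density has units kg/m³.

Answer: density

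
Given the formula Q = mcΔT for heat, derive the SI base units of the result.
Units of each symbol in Q = mcΔT:
  m (mass): kg
  c (specific heat capacity, in J/(kg·K)): m²/(s²·K)
  ΔT (temperature change): K

Multiplying the contributions: [kg] · [m²/(s²·K)] · [K]
Adding exponents of each base unit: kg: 1, m: 2, s: -2
SI base units of heat: kg·m²/s²

Answer: kg·m²/s²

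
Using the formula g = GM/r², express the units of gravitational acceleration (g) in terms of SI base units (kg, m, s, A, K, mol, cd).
Units of each symbol in g = GM/r²:
  G (gravitational constant): m³/(kg·s²)
  M (mass): kg
  r (distance): m  → to the power 2 in the denominator, contributes 1/m²

Multiplying the contributions: [m³/(kg·s²)] · [kg] · [1/m²]
Adding exponents of each base unit: m: 1, s: -2
SI base units of gravitational acceleration: m/s²

Answer: m/s²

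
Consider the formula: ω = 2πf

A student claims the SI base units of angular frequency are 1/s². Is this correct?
Units of each symbol in ω = 2πf:
  f (frequency): 1/s
  The factor 2π is dimensionless.

Multiplying the contributions: [1/s]
Adding exponents of each base unit: s: -1
SI base units of angular frequency: 1/s

The claimed units 1/s² (exponents s: -2) do not match the derived units 1/s (exponents s: -1), so the claim is incorrect.

Answer: No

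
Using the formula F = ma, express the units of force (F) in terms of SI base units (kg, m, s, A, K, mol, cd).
Units of each symbol in F = ma:
  m (mass): kg
  a (acceleration): m/s²

Multiplying the contributions: [kg] · [m/s²]
Adding exponents of each base unit: kg: 1, m: 1, s: -2
SI base units of force: kg·m/s²

Answer: kg·m/s²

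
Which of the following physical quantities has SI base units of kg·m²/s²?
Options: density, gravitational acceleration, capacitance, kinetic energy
Checking the SI base units of each option:
  density (ρ = m/V): kg/m³  ✗
  gravitational acceleration (g = GM/r²): m/s²  ✗
  capacitance (C = Q/V): s⁴·A²/(kg·m²)  ✗
  kinetic energy (E = ½mv²): kg·m²/s²  ✓ matches

Only kinetic energy has units kg·m²/s².

Answer: kinetic energy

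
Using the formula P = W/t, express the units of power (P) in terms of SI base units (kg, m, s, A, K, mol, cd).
Units of each symbol in P = W/t:
  W (work): kg·m²/s²
  t (time): s  → in the denominator, contributes 1/s

Multiplying the contributions: [kg·m²/s²] · [1/s]
Adding exponents of each base unit: kg: 1, m: 2, s: -3
SI base units of power: kg·m²/s³

Answer: kg·m²/s³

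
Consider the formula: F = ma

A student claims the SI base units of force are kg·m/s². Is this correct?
Units of each symbol in F = ma:
  m (mass): kg
  a (acceleration): m/s²

Multiplying the contributions: [kg] · [m/s²]
Adding exponents of each base unit: kg: 1, m: 1, s: -2
SI base units of force: kg·m/s²

The claimed units kg·m/s² match the derived units, so the claim is correct.

Answer: Yes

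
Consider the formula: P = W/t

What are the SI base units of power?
Units of each symbol in P = W/t:
  W (work): kg·m²/s²
  t (time): s  → in the denominator, contributes 1/s

Multiplying the contributions: [kg·m²/s²] · [1/s]
Adding exponents of each base unit: kg: 1, m: 2, s: -3
SI base units of power: kg·m²/s³

Answer: kg·m²/s³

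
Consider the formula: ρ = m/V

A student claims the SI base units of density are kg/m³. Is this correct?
Units of each symbol in ρ = m/V:
  m (mass): kg
  V (volume): m³  → in the denominator, contributes 1/m³

Multiplying the contributions: [kg] · [1/m³]
Adding exponents of each base unit: kg: 1, m: -3
SI base units of density: kg/m³

The claimed units kg/m³ match the derived units, so the claim is correct.

Answer: Yes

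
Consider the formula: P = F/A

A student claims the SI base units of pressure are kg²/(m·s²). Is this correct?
Units of each symbol in P = F/A:
  F (force): kg·m/s²
  A (area): m²  → in the denominator, contributes 1/m²

Multiplying the contributions: [kg·m/s²] · [1/m²]
Adding exponents of each base unit: kg: 1, m: -1, s: -2
SI base units of pressure: kg/(m·s²)

The claimed units kg²/(m·s²) (exponents kg: 2, m: -1, s: -2) do not match the derived units kg/(m·s²) (exponents kg: 1, m: -1, s: -2), so the claim is incorrect.

Answer: No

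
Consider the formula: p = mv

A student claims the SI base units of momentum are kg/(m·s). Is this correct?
Units of each symbol in p = mv:
  m (mass): kg
  v (velocity): m/s

Multiplying the contributions: [kg] · [m/s]
Adding exponents of each base unit: kg: 1, m: 1, s: -1
SI base units of momentum: kg·m/s

The claimed units kg/(m·s) (exponents kg: 1, m: -1, s: -1) do not match the derived units kg·m/s (exponents kg: 1, m: 1, s: -1), so the claim is incorrect.

Answer: No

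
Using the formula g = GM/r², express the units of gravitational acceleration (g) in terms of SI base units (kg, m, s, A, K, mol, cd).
Units of each symbol in g = GM/r²:
  G (gravitational constant): m³/(kg·s²)
  M (mass): kg
  r (distance): m  → to the power 2 in the denominator, contributes 1/m²

Multiplying the contributions: [m³/(kg·s²)] · [kg] · [1/m²]
Adding exponents of each base unit: m: 1, s: -2
SI base units of gravitational acceleration: m/s²

Answer: m/s²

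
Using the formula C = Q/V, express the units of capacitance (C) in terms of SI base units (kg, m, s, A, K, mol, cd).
Units of each symbol in C = Q/V:
  Q (charge, in coulombs): s·A
  V (voltage, in volts): kg·m²/(s³·A)  → in the denominator, contributes s³·A/(kg·m²)

Multiplying the contributions: [s·A] · [s³·A/(kg·m²)]
Adding exponents of each base unit: kg: -1, m: -2, s: 4, A: 2
SI base units of capacitance: s⁴·A²/(kg·m²)

Answer: s⁴·A²/(kg·m²)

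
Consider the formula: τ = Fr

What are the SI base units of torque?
Units of each symbol in τ = Fr:
  F (force): kg·m/s²
  r (lever arm): m

Multiplying the contributions: [kg·m/s²] · [m]
Adding exponents of each base unit: kg: 1, m: 2, s: -2
SI base units of torque: kg·m²/s²

Answer: kg·m²/s²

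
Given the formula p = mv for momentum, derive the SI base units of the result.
Units of each symbol in p = mv:
  m (mass): kg
  v (velocity): m/s

Multiplying the contributions: [kg] · [m/s]
Adding exponents of each base unit: kg: 1, m: 1, s: -1
SI base units of momentum: kg·m/s

Answer: kg·m/s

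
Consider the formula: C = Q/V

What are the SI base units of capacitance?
Units of each symbol in C = Q/V:
  Q (charge, in coulombs): s·A
  V (voltage, in volts): kg·m²/(s³·A)  → in the denominator, contributes s³·A/(kg·m²)

Multiplying the contributions: [s·A] · [s³·A/(kg·m²)]
Adding exponents of each base unit: kg: -1, m: -2, s: 4, A: 2
SI base units of capacitance: s⁴·A²/(kg·m²)

Answer: s⁴·A²/(kg·m²)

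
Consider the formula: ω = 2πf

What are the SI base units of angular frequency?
Units of each symbol in ω = 2πf:
  f (frequency): 1/s
  The factor 2π is dimensionless.

Multiplying the contributions: [1/s]
Adding exponents of each base unit: s: -1
SI base units of angular frequency: 1/s

Answer: 1/s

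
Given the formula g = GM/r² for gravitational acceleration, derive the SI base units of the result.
Units of each symbol in g = GM/r²:
  G (gravitational constant): m³/(kg·s²)
  M (mass): kg
  r (distance): m  → to the power 2 in the denominator, contributes 1/m²

Multiplying the contributions: [m³/(kg·s²)] · [kg] · [1/m²]
Adding exponents of each base unit: m: 1, s: -2
SI base units of gravitational acceleration: m/s²

Answer: m/s²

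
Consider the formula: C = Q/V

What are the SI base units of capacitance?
Units of each symbol in C = Q/V:
  Q (charge, in coulombs): s·A
  V (voltage, in volts): kg·m²/(s³·A)  → in the denominator, contributes s³·A/(kg·m²)

Multiplying the contributions: [s·A] · [s³·A/(kg·m²)]
Adding exponents of each base unit: kg: -1, m: -2, s: 4, A: 2
SI base units of capacitance: s⁴·A²/(kg·m²)

Answer: s⁴·A²/(kg·m²)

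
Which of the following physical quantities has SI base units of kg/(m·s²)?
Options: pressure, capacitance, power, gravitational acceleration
Checking the SI base units of each option:
  pressure (P = F/A): kg/(m·s²)  ✓ matches
  capacitance (C = Q/V): s⁴·A²/(kg·m²)  ✗
  power (P = W/t): kg·m²/s³  ✗
  gravitational acceleration (g = GM/r²): m/s²  ✗

Only pressure has units kg/(m·s²).

Answer: pressure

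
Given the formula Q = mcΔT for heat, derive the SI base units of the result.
Units of each symbol in Q = mcΔT:
  m (mass): kg
  c (specific heat capacity, in J/(kg·K)): m²/(s²·K)
  ΔT (temperature change): K

Multiplying the contributions: [kg] · [m²/(s²·K)] · [K]
Adding exponents of each base unit: kg: 1, m: 2, s: -2
SI base units of heat: kg·m²/s²

Answer: kg·m²/s²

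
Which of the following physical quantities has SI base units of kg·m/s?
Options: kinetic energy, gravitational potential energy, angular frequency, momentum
Checking the SI base units of each option:
  kinetic energy (E = ½mv²): kg·m²/s²  ✗
  gravitational potential energy (U = -GMm/r): kg·m²/s²  ✗
  angular frequency (ω = 2πf): 1/s  ✗
  momentum (p = mv): kg·m/s  ✓ matches

Only momentum has units kg·m/s.

Answer: momentum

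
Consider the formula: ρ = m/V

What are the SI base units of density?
Units of each symbol in ρ = m/V:
  m (mass): kg
  V (volume): m³  → in the denominator, contributes 1/m³

Multiplying the contributions: [kg] · [1/m³]
Adding exponents of each base unit: kg: 1, m: -3
SI base units of density: kg/m³

Answer: kg/m³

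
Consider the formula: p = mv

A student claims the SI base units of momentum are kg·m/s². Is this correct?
Units of each symbol in p = mv:
  m (mass): kg
  v (velocity): m/s

Multiplying the contributions: [kg] · [m/s]
Adding exponents of each base unit: kg: 1, m: 1, s: -1
SI base units of momentum: kg·m/s

The claimed units kg·m/s² (exponents kg: 1, m: 1, s: -2) do not match the derived units kg·m/s (exponents kg: 1, m: 1, s: -1), so the claim is incorrect.

Answer: No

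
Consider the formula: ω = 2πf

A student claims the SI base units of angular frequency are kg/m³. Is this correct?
Units of each symbol in ω = 2πf:
  f (frequency): 1/s
  The factor 2π is dimensionless.

Multiplying the contributions: [1/s]
Adding exponents of each base unit: s: -1
SI base units of angular frequency: 1/s

The claimed units kg/m³ (exponents kg: 1, m: -3) do not match the derived units 1/s (exponents s: -1), so the claim is incorrect.

Answer: No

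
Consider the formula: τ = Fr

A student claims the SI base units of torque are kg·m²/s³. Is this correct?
Units of each symbol in τ = Fr:
  F (force): kg·m/s²
  r (lever arm): m

Multiplying the contributions: [kg·m/s²] · [m]
Adding exponents of each base unit: kg: 1, m: 2, s: -2
SI base units of torque: kg·m²/s²

The claimed units kg·m²/s³ (exponents kg: 1, m: 2, s: -3) do not match the derived units kg·m²/s² (exponents kg: 1, m: 2, s: -2), so the claim is incorrect.

Answer: No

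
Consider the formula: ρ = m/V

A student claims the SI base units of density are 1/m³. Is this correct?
Units of each symbol in ρ = m/V:
  m (mass): kg
  V (volume): m³  → in the denominator, contributes 1/m³

Multiplying the contributions: [kg] · [1/m³]
Adding exponents of each base unit: kg: 1, m: -3
SI base units of density: kg/m³

The claimed units 1/m³ (exponents m: -3) do not match the derived units kg/m³ (exponents kg: 1, m: -3), so the claim is incorrect.

Answer: No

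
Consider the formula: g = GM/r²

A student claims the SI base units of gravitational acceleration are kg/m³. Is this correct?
Units of each symbol in g = GM/r²:
  G (gravitational constant): m³/(kg·s²)
  M (mass): kg
  r (distance): m  → to the power 2 in the denominator, contributes 1/m²

Multiplying the contributions: [m³/(kg·s²)] · [kg] · [1/m²]
Adding exponents of each base unit: m: 1, s: -2
SI base units of gravitational acceleration: m/s²

The claimed units kg/m³ (exponents kg: 1, m: -3) do not match the derived units m/s² (exponents m: 1, s: -2), so the claim is incorrect.

Answer: No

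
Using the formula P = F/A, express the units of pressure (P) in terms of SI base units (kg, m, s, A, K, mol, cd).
Units of each symbol in P = F/A:
  F (force): kg·m/s²
  A (area): m²  → in the denominator, contributes 1/m²

Multiplying the contributions: [kg·m/s²] · [1/m²]
Adding exponents of each base unit: kg: 1, m: -1, s: -2
SI base units of pressure: kg/(m·s²)

Answer: kg/(m·s²)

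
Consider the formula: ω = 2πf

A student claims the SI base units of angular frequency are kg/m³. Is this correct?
Units of each symbol in ω = 2πf:
  f (frequency): 1/s
  The factor 2π is dimensionless.

Multiplying the contributions: [1/s]
Adding exponents of each base unit: s: -1
SI base units of angular frequency: 1/s

The claimed units kg/m³ (exponents kg: 1, m: -3) do not match the derived units 1/s (exponents s: -1), so the claim is incorrect.

Answer: No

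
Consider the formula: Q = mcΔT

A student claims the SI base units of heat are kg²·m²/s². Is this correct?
Units of each symbol in Q = mcΔT:
  m (mass): kg
  c (specific heat capacity, in J/(kg·K)): m²/(s²·K)
  ΔT (temperature change): K

Multiplying the contributions: [kg] · [m²/(s²·K)] · [K]
Adding exponents of each base unit: kg: 1, m: 2, s: -2
SI base units of heat: kg·m²/s²

The claimed units kg²·m²/s² (exponents kg: 2, m: 2, s: -2) do not match the derived units kg·m²/s² (exponents kg: 1, m: 2, s: -2), so the claim is incorrect.

Answer: No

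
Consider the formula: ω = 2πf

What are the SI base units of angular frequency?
Units of each symbol in ω = 2πf:
  f (frequency): 1/s
  The factor 2π is dimensionless.

Multiplying the contributions: [1/s]
Adding exponents of each base unit: s: -1
SI base units of angular frequency: 1/s

Answer: 1/s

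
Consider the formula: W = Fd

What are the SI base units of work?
Units of each symbol in W = Fd:
  F (force): kg·m/s²
  d (displacement): m

Multiplying the contributions: [kg·m/s²] · [m]
Adding exponents of each base unit: kg: 1, m: 2, s: -2
SI base units of work: kg·m²/s²

Answer: kg·m²/s²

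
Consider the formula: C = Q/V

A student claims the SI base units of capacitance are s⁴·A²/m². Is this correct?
Units of each symbol in C = Q/V:
  Q (charge, in coulombs): s·A
  V (voltage, in volts): kg·m²/(s³·A)  → in the denominator, contributes s³·A/(kg·m²)

Multiplying the contributions: [s·A] · [s³·A/(kg·m²)]
Adding exponents of each base unit: kg: -1, m: -2, s: 4, A: 2
SI base units of capacitance: s⁴·A²/(kg·m²)

The claimed units s⁴·A²/m² (exponents m: -2, s: 4, A: 2) do not match the derived units s⁴·A²/(kg·m²) (exponents kg: -1, m: -2, s: 4, A: 2), so the claim is incorrect.

Answer: No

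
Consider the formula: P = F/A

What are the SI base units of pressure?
Units of each symbol in P = F/A:
  F (force): kg·m/s²
  A (area): m²  → in the denominator, contributes 1/m²

Multiplying the contributions: [kg·m/s²] · [1/m²]
Adding exponents of each base unit: kg: 1, m: -1, s: -2
SI base units of pressure: kg/(m·s²)

Answer: kg/(m·s²)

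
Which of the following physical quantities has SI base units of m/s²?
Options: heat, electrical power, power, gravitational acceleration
Checking the SI base units of each option:
  heat (Q = mcΔT): kg·m²/s²  ✗
  electrical power (P = IV): kg·m²/s³  ✗
  power (P = W/t): kg·m²/s³  ✗
  gravitational acceleration (g = GM/r²): m/s²  ✓ matches

Only gravitational acceleration has units m/s².

Answer: gravitational acceleration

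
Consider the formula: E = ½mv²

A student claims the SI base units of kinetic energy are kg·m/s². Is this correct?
Units of each symbol in E = ½mv²:
  m (mass): kg
  v (speed): m/s  → to the power 2, contributes m²/s²
  The factor ½ is dimensionless.

Multiplying the contributions: [kg] · [m²/s²]
Adding exponents of each base unit: kg: 1, m: 2, s: -2
SI base units of kinetic energy: kg·m²/s²

The claimed units kg·m/s² (exponents kg: 1, m: 1, s: -2) do not match the derived units kg·m²/s² (exponents kg: 1, m: 2, s: -2), so the claim is incorrect.

Answer: No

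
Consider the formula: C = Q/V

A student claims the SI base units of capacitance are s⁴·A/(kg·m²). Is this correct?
Units of each symbol in C = Q/V:
  Q (charge, in coulombs): s·A
  V (voltage, in volts): kg·m²/(s³·A)  → in the denominator, contributes s³·A/(kg·m²)

Multiplying the contributions: [s·A] · [s³·A/(kg·m²)]
Adding exponents of each base unit: kg: -1, m: -2, s: 4, A: 2
SI base units of capacitance: s⁴·A²/(kg·m²)

The claimed units s⁴·A/(kg·m²) (exponents kg: -1, m: -2, s: 4, A: 1) do not match the derived units s⁴·A²/(kg·m²) (exponents kg: -1, m: -2, s: 4, A: 2), so the claim is incorrect.

Answer: No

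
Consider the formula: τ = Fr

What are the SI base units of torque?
Units of each symbol in τ = Fr:
  F (force): kg·m/s²
  r (lever arm): m

Multiplying the contributions: [kg·m/s²] · [m]
Adding exponents of each base unit: kg: 1, m: 2, s: -2
SI base units of torque: kg·m²/s²

Answer: kg·m²/s²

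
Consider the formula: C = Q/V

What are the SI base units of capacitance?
Units of each symbol in C = Q/V:
  Q (charge, in coulombs): s·A
  V (voltage, in volts): kg·m²/(s³·A)  → in the denominator, contributes s³·A/(kg·m²)

Multiplying the contributions: [s·A] · [s³·A/(kg·m²)]
Adding exponents of each base unit: kg: -1, m: -2, s: 4, A: 2
SI base units of capacitance: s⁴·A²/(kg·m²)

Answer: s⁴·A²/(kg·m²)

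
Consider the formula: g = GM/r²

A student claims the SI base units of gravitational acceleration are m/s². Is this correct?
Units of each symbol in g = GM/r²:
  G (gravitational constant): m³/(kg·s²)
  M (mass): kg
  r (distance): m  → to the power 2 in the denominator, contributes 1/m²

Multiplying the contributions: [m³/(kg·s²)] · [kg] · [1/m²]
Adding exponents of each base unit: m: 1, s: -2
SI base units of gravitational acceleration: m/s²

The claimed units m/s² match the derived units, so the claim is correct.

Answer: Yes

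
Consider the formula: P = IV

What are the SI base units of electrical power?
Units of each symbol in P = IV:
  I (current): A
  V (voltage, in volts): kg·m²/(s³·A)

Multiplying the contributions: [A] · [kg·m²/(s³·A)]
Adding exponents of each base unit: kg: 1, m: 2, s: -3
SI base units of electrical power: kg·m²/s³

Answer: kg·m²/s³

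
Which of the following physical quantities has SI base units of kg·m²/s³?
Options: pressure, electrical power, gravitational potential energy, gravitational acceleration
Checking the SI base units of each option:
  pressure (P = F/A): kg/(m·s²)  ✗
  electrical power (P = IV): kg·m²/s³  ✓ matches
  gravitational potential energy (U = -GMm/r): kg·m²/s²  ✗
  gravitational acceleration (g = GM/r²): m/s²  ✗

Only electrical power has units kg·m²/s³.

Answer: electrical power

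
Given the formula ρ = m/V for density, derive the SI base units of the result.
Units of each symbol in ρ = m/V:
  m (mass): kg
  V (volume): m³  → in the denominator, contributes 1/m³

Multiplying the contributions: [kg] · [1/m³]
Adding exponents of each base unit: kg: 1, m: -3
SI base units of density: kg/m³

Answer: kg/m³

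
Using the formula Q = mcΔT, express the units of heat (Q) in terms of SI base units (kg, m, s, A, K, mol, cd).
Units of each symbol in Q = mcΔT:
  m (mass): kg
  c (specific heat capacity, in J/(kg·K)): m²/(s²·K)
  ΔT (temperature change): K

Multiplying the contributions: [kg] · [m²/(s²·K)] · [K]
Adding exponents of each base unit: kg: 1, m: 2, s: -2
SI base units of heat: kg·m²/s²

Answer: kg·m²/s²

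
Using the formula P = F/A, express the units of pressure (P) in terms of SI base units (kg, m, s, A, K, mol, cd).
Units of each symbol in P = F/A:
  F (force): kg·m/s²
  A (area): m²  → in the denominator, contributes 1/m²

Multiplying the contributions: [kg·m/s²] · [1/m²]
Adding exponents of each base unit: kg: 1, m: -1, s: -2
SI base units of pressure: kg/(m·s²)

Answer: kg/(m·s²)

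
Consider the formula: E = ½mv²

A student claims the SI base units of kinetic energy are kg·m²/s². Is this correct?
Units of each symbol in E = ½mv²:
  m (mass): kg
  v (speed): m/s  → to the power 2, contributes m²/s²
  The factor ½ is dimensionless.

Multiplying the contributions: [kg] · [m²/s²]
Adding exponents of each base unit: kg: 1, m: 2, s: -2
SI base units of kinetic energy: kg·m²/s²

The claimed units kg·m²/s² match the derived units, so the claim is correct.

Answer: Yes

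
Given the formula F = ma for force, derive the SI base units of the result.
Units of each symbol in F = ma:
  m (mass): kg
  a (acceleration): m/s²

Multiplying the contributions: [kg] · [m/s²]
Adding exponents of each base unit: kg: 1, m: 1, s: -2
SI base units of force: kg·m/s²

Answer: kg·m/s²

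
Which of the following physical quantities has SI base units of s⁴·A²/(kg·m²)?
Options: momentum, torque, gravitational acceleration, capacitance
Checking the SI base units of each option:
  momentum (p = mv): kg·m/s  ✗
  torque (τ = Fr): kg·m²/s²  ✗
  gravitational acceleration (g = GM/r²): m/s²  ✗
  capacitance (C = Q/V): s⁴·A²/(kg·m²)  ✓ matches

Only capacitance has units s⁴·A²/(kg·m²).

Answer: capacitance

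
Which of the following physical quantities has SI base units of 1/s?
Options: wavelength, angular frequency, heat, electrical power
Checking the SI base units of each option:
  wavelength (λ = v/f): m  ✗
  angular frequency (ω = 2πf): 1/s  ✓ matches
  heat (Q = mcΔT): kg·m²/s²  ✗
  electrical power (P = IV): kg·m²/s³  ✗

Only angular frequency has units 1/s.

Answer: angular frequency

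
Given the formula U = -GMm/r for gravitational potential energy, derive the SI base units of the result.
Units of each symbol in U = -GMm/r:
  G (gravitational constant): m³/(kg·s²)
  M (mass): kg
  m (mass): kg
  r (distance): m  → in the denominator, contributes 1/m
  The minus sign does not affect the units.

Multiplying the contributions: [m³/(kg·s²)] · [kg] · [kg] · [1/m]
Adding exponents of each base unit: kg: 1, m: 2, s: -2
SI base units of gravitational potential energy: kg·m²/s²

Answer: kg·m²/s²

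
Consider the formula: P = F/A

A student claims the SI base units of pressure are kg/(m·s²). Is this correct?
Units of each symbol in P = F/A:
  F (force): kg·m/s²
  A (area): m²  → in the denominator, contributes 1/m²

Multiplying the contributions: [kg·m/s²] · [1/m²]
Adding exponents of each base unit: kg: 1, m: -1, s: -2
SI base units of pressure: kg/(m·s²)

The claimed units kg/(m·s²) match the derived units, so the claim is correct.

Answer: Yes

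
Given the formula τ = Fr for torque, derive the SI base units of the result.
Units of each symbol in τ = Fr:
  F (force): kg·m/s²
  r (lever arm): m

Multiplying the contributions: [kg·m/s²] · [m]
Adding exponents of each base unit: kg: 1, m: 2, s: -2
SI base units of torque: kg·m²/s²

Answer: kg·m²/s²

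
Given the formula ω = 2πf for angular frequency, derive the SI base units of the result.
Units of each symbol in ω = 2πf:
  f (frequency): 1/s
  The factor 2π is dimensionless.

Multiplying the contributions: [1/s]
Adding exponents of each base unit: s: -1
SI base units of angular frequency: 1/s

Answer: 1/s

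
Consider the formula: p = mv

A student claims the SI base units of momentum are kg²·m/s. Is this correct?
Units of each symbol in p = mv:
  m (mass): kg
  v (velocity): m/s

Multiplying the contributions: [kg] · [m/s]
Adding exponents of each base unit: kg: 1, m: 1, s: -1
SI base units of momentum: kg·m/s

The claimed units kg²·m/s (exponents kg: 2, m: 1, s: -1) do not match the derived units kg·m/s (exponents kg: 1, m: 1, s: -1), so the claim is incorrect.

Answer: No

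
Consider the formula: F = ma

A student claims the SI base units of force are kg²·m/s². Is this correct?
Units of each symbol in F = ma:
  m (mass): kg
  a (acceleration): m/s²

Multiplying the contributions: [kg] · [m/s²]
Adding exponents of each base unit: kg: 1, m: 1, s: -2
SI base units of force: kg·m/s²

The claimed units kg²·m/s² (exponents kg: 2, m: 1, s: -2) do not match the derived units kg·m/s² (exponents kg: 1, m: 1, s: -2), so the claim is incorrect.

Answer: No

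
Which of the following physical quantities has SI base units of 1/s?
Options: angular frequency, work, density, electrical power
Checking the SI base units of each option:
  angular frequency (ω = 2πf): 1/s  ✓ matches
  work (W = Fd): kg·m²/s²  ✗
  density (ρ = m/V): kg/m³  ✗
  electrical power (P = IV): kg·m²/s³  ✗

Only angular frequency has units 1/s.

Answer: angular frequency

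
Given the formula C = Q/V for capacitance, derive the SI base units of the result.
Units of each symbol in C = Q/V:
  Q (charge, in coulombs): s·A
  V (voltage, in volts): kg·m²/(s³·A)  → in the denominator, contributes s³·A/(kg·m²)

Multiplying the contributions: [s·A] · [s³·A/(kg·m²)]
Adding exponents of each base unit: kg: -1, m: -2, s: 4, A: 2
SI base units of capacitance: s⁴·A²/(kg·m²)

Answer: s⁴·A²/(kg·m²)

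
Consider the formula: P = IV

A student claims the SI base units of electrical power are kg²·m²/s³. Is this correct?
Units of each symbol in P = IV:
  I (current): A
  V (voltage, in volts): kg·m²/(s³·A)

Multiplying the contributions: [A] · [kg·m²/(s³·A)]
Adding exponents of each base unit: kg: 1, m: 2, s: -3
SI base units of electrical power: kg·m²/s³

The claimed units kg²·m²/s³ (exponents kg: 2, m: 2, s: -3) do not match the derived units kg·m²/s³ (exponents kg: 1, m: 2, s: -3), so the claim is incorrect.

Answer: No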